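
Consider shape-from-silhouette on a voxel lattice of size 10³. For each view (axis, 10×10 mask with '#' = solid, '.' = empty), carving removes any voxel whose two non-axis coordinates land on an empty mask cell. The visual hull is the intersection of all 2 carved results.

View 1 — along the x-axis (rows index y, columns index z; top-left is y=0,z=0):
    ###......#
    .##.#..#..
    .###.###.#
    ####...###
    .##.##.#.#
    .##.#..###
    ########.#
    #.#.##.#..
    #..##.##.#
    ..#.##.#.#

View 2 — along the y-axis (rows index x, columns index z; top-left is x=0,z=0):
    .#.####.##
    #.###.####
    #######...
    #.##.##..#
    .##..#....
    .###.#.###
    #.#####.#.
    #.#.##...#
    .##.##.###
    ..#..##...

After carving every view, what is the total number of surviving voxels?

before carving: 1000 voxels (10×10×10)
  1. axis=0 (YZ plane), |mask|=59  ⇒  voxels=590
  2. axis=1 (XZ plane), |mask|=60  ⇒  voxels=355

|visual hull| = 355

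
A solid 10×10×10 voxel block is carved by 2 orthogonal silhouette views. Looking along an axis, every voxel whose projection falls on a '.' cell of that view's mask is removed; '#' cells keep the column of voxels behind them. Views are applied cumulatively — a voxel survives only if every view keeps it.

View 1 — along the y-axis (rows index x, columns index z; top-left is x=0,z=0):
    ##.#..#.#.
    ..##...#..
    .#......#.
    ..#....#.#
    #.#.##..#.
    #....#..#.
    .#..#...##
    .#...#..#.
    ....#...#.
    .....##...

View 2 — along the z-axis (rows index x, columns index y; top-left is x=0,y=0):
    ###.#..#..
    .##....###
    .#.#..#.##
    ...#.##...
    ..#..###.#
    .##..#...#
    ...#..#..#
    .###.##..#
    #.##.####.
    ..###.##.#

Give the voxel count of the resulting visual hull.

voxel count = 152

full grid |V| = 1000
V1 y: intersect with XZ mask (32 set) -- 320 left
V2 z: intersect with XY mask (49 set) -- 152 left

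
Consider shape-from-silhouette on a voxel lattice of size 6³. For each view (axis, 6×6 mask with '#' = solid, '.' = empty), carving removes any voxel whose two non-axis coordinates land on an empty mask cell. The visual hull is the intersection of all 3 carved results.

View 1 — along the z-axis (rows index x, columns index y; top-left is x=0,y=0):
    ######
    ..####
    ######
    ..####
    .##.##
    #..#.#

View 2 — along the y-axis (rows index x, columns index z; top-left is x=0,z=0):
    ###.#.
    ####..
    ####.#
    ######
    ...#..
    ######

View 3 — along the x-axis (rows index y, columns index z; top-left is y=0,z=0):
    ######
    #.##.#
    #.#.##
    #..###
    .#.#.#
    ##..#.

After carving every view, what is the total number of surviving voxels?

72 voxels

before carving: 216 voxels (6×6×6)
step 1: project along z, AND mask (27/36) → |grid| = 162
step 2: project along y, AND mask (26/36) → |grid| = 116
step 3: project along x, AND mask (24/36) → |grid| = 72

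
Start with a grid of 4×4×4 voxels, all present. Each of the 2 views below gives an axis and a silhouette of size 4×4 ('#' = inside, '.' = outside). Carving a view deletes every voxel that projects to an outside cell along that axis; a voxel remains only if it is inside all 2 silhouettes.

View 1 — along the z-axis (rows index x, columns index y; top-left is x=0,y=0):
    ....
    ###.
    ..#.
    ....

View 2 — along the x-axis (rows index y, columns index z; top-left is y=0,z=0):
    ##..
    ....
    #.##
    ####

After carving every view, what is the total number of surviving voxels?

remaining voxels: 8

before carving: 64 voxels (4×4×4)
carve view 1 (along z, XY-mask fill 4/16): 16 voxels remain
carve view 2 (along x, YZ-mask fill 9/16): 8 voxels remain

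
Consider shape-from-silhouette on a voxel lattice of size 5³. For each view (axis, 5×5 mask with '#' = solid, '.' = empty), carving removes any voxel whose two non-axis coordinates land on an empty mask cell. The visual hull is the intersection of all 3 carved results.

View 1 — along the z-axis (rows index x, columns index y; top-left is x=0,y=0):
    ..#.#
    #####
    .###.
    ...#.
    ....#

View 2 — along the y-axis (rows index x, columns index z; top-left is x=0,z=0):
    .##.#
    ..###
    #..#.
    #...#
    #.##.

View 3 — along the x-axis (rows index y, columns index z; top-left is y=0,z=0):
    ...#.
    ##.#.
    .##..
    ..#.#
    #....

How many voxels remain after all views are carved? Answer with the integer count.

remaining voxels: 11

before carving: 125 voxels (5×5×5)
carve view 1 (along z, XY-mask fill 12/25): 60 voxels remain
carve view 2 (along y, XZ-mask fill 13/25): 32 voxels remain
carve view 3 (along x, YZ-mask fill 9/25): 11 voxels remain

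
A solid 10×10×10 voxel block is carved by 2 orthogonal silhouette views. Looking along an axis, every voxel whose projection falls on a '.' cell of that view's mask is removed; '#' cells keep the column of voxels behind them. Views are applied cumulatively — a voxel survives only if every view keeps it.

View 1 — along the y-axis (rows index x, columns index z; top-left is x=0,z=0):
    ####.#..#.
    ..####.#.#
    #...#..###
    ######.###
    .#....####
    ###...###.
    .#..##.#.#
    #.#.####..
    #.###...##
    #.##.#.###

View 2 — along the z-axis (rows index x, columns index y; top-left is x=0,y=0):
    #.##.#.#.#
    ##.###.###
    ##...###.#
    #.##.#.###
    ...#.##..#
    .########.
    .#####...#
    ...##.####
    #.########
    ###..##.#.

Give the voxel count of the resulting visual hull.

|visual hull| = 407

full grid |V| = 1000
after view 1 [y-axis, 61 of 100 cells solid] → remaining = 610
after view 2 [z-axis, 66 of 100 cells solid] → remaining = 407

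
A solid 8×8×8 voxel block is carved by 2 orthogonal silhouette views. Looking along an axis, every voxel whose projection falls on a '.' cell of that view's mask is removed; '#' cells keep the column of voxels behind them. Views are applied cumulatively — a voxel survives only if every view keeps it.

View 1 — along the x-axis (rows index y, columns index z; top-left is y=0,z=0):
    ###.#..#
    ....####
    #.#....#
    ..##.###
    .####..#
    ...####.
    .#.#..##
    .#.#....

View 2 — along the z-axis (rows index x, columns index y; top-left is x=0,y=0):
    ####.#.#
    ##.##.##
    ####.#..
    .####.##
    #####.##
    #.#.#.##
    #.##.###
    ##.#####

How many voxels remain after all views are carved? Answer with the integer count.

initial block: 8^3 = 512
  1. axis=0 (YZ plane), |mask|=32  ⇒  voxels=256
  2. axis=2 (XY plane), |mask|=48  ⇒  voxels=191

voxel count = 191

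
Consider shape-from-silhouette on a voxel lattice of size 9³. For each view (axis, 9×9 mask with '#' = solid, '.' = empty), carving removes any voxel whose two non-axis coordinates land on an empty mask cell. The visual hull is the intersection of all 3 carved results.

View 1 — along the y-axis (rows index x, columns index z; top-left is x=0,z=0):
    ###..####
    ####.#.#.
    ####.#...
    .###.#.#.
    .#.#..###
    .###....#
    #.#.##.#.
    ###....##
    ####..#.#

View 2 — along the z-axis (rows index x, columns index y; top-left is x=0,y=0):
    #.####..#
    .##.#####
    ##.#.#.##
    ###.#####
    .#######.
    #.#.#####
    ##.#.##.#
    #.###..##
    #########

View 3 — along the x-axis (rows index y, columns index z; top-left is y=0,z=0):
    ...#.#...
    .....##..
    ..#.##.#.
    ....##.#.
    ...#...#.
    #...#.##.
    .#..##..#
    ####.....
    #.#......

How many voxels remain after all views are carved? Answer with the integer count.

109 voxels

start: 9×9×9 = 729 voxels
step 1: project along y, AND mask (48/81) → |grid| = 432
step 2: project along z, AND mask (62/81) → |grid| = 331
step 3: project along x, AND mask (27/81) → |grid| = 109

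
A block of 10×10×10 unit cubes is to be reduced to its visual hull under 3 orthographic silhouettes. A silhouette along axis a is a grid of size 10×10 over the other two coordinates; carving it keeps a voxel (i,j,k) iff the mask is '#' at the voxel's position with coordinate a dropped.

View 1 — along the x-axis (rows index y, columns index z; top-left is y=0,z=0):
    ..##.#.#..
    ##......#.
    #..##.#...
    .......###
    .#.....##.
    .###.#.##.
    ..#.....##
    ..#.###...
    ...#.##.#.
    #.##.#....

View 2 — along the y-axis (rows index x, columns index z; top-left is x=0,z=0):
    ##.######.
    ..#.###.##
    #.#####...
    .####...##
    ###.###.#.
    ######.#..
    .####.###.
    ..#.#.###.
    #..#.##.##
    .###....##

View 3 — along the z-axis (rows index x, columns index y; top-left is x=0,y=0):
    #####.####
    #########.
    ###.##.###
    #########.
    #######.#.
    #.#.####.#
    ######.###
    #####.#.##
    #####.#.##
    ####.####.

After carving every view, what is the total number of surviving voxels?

start: 10×10×10 = 1000 voxels
[1] x-view keeps 38 columns → grid now 380
[2] y-view keeps 63 columns → grid now 247
[3] z-view keeps 83 columns → grid now 208

|visual hull| = 208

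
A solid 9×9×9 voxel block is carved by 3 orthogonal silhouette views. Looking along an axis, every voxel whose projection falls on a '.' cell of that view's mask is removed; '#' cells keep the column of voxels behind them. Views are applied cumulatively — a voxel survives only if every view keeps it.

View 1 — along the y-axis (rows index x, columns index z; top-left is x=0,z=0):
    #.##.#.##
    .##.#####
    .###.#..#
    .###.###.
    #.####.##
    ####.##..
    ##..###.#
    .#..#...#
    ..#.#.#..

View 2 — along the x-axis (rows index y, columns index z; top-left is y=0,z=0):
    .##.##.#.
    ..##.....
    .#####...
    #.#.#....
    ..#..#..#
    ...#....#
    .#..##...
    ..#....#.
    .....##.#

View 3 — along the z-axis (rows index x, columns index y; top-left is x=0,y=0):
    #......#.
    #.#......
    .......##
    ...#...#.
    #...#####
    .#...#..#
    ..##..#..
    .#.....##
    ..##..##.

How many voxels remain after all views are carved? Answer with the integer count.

full grid |V| = 729
  1. axis=1 (XZ plane), |mask|=49  ⇒  voxels=441
  2. axis=0 (YZ plane), |mask|=28  ⇒  voxels=165
  3. axis=2 (XY plane), |mask|=27  ⇒  voxels=55

|visual hull| = 55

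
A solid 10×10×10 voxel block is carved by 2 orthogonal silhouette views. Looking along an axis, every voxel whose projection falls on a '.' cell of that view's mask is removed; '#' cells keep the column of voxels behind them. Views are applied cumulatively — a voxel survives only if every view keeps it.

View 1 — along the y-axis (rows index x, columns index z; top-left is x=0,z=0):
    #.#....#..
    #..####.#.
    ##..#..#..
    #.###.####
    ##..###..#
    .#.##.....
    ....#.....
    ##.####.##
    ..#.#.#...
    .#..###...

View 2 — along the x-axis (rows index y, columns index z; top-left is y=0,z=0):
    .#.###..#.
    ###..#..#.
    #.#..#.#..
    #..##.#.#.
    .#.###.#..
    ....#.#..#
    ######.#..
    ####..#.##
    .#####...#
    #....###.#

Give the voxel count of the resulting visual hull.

initial block: 10^3 = 1000
V1 y: intersect with XZ mask (46 set) -- 460 left
V2 x: intersect with YZ mask (52 set) -- 247 left

|visual hull| = 247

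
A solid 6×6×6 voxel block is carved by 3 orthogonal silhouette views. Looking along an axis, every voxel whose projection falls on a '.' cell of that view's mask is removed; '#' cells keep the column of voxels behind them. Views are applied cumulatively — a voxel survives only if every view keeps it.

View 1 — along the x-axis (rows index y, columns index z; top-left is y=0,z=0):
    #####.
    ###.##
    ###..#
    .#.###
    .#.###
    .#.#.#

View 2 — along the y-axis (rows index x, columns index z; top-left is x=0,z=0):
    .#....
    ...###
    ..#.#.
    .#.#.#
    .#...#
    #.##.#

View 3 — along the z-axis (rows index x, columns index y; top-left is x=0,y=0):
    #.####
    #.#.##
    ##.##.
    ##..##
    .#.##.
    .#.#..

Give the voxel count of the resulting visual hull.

initial block: 6^3 = 216
[1] x-view keeps 25 columns → grid now 150
[2] y-view keeps 15 columns → grid now 67
[3] z-view keeps 22 columns → grid now 40

remaining voxels: 40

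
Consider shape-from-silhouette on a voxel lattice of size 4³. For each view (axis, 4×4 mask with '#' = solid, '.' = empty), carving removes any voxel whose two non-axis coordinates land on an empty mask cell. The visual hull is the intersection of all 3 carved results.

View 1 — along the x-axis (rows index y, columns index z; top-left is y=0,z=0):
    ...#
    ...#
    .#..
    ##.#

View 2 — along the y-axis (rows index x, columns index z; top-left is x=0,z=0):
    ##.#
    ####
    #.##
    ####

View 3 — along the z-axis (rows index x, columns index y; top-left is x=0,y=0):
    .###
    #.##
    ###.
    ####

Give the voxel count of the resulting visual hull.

remaining voxels: 18

full grid |V| = 64
V1 x: intersect with YZ mask (6 set) -- 24 left
V2 y: intersect with XZ mask (14 set) -- 22 left
V3 z: intersect with XY mask (13 set) -- 18 left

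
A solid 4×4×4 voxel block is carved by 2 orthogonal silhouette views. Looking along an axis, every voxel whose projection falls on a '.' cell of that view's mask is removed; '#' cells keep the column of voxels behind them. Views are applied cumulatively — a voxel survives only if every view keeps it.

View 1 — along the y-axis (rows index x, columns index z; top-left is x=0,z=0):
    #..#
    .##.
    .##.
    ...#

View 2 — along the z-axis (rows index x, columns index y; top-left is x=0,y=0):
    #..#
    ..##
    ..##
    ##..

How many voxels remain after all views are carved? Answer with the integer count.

remaining voxels: 14

initial block: 4^3 = 64
[1] y-view keeps 7 columns → grid now 28
[2] z-view keeps 8 columns → grid now 14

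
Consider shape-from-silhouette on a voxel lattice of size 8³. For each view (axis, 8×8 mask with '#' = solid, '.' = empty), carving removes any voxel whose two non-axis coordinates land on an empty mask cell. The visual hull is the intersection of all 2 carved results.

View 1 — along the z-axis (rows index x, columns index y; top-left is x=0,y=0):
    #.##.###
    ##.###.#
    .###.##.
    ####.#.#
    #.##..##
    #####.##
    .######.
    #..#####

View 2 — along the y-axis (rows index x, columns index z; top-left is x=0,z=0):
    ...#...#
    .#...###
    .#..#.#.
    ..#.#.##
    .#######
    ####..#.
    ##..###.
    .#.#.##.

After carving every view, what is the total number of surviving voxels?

full grid |V| = 512
V1 z: intersect with XY mask (47 set) -- 376 left
V2 y: intersect with XZ mask (34 set) -- 199 left

voxel count = 199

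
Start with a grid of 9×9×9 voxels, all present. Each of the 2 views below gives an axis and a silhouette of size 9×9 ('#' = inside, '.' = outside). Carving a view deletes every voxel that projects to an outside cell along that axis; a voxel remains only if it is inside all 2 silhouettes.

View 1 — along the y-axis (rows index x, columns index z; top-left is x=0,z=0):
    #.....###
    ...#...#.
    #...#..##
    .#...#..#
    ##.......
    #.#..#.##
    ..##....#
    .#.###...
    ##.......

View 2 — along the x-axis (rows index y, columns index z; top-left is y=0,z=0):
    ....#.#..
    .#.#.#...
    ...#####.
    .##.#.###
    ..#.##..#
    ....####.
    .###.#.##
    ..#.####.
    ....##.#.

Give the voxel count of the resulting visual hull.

108 voxels

before carving: 729 voxels (9×9×9)
step 1: project along y, AND mask (29/81) → |grid| = 261
step 2: project along x, AND mask (38/81) → |grid| = 108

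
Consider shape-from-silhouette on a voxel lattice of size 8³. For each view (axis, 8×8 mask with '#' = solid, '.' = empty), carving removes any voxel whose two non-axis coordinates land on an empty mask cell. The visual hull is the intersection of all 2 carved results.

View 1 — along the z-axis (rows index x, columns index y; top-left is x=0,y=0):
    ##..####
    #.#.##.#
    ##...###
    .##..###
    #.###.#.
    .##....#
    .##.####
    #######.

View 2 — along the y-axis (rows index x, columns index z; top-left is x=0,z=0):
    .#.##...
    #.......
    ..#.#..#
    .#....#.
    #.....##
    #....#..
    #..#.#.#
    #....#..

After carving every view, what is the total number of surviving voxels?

initial block: 8^3 = 512
[1] z-view keeps 42 columns → grid now 336
[2] y-view keeps 20 columns → grid now 107

remaining voxels: 107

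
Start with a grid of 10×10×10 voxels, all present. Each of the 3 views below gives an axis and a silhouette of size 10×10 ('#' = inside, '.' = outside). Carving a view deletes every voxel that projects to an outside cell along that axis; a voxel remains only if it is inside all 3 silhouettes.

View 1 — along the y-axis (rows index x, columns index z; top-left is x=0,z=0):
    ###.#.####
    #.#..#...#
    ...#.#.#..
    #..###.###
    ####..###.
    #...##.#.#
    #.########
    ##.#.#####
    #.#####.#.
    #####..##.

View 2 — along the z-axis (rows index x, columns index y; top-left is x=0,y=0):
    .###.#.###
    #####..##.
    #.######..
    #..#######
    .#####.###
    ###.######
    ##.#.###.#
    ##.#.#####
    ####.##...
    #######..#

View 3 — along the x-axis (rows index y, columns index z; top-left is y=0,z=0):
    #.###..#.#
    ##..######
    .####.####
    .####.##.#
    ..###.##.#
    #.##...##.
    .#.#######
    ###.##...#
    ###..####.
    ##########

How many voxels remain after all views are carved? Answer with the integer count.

347 voxels

start: 10×10×10 = 1000 voxels
[1] y-view keeps 65 columns → grid now 650
[2] z-view keeps 75 columns → grid now 487
[3] x-view keeps 71 columns → grid now 347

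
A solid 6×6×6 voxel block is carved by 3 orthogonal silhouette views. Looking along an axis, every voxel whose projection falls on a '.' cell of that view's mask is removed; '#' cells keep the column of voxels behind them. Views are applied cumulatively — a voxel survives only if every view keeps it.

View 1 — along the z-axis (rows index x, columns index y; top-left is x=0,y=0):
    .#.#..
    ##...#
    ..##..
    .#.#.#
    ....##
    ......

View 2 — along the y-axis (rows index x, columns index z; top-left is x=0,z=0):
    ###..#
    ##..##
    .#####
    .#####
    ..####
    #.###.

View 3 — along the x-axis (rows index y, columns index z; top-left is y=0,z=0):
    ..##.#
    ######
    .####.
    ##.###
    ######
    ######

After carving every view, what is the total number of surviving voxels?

start: 6×6×6 = 216 voxels
step 1: project along z, AND mask (12/36) → |grid| = 72
step 2: project along y, AND mask (26/36) → |grid| = 53
step 3: project along x, AND mask (30/36) → |grid| = 46

voxel count = 46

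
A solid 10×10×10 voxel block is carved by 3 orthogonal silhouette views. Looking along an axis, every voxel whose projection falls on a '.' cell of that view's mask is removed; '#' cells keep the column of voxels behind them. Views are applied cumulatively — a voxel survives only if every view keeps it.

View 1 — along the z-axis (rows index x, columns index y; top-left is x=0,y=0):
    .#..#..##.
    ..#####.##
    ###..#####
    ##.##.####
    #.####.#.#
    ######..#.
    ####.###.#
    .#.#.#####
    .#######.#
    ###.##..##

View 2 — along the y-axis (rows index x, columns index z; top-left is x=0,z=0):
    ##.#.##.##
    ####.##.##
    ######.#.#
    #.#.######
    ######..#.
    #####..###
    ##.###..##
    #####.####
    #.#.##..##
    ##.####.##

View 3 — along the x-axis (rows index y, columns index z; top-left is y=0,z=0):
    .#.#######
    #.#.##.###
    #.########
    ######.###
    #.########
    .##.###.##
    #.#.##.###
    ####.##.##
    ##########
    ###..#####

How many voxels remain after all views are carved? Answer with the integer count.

start: 10×10×10 = 1000 voxels
step 1: project along z, AND mask (71/100) → |grid| = 710
step 2: project along y, AND mask (76/100) → |grid| = 540
step 3: project along x, AND mask (82/100) → |grid| = 449

voxel count = 449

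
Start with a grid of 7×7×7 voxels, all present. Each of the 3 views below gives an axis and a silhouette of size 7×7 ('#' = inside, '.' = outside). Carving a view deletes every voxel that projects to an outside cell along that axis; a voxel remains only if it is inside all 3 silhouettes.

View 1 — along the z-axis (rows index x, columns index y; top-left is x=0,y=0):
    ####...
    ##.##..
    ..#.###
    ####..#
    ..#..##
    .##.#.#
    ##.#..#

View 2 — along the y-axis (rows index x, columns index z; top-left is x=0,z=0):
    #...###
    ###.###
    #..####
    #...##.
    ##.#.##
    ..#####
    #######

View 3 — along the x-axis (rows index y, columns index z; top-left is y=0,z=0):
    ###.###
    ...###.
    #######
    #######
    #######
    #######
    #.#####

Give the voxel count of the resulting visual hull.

remaining voxels: 122

start: 7×7×7 = 343 voxels
V1 z: intersect with XY mask (28 set) -- 196 left
V2 y: intersect with XZ mask (35 set) -- 138 left
V3 x: intersect with YZ mask (43 set) -- 122 left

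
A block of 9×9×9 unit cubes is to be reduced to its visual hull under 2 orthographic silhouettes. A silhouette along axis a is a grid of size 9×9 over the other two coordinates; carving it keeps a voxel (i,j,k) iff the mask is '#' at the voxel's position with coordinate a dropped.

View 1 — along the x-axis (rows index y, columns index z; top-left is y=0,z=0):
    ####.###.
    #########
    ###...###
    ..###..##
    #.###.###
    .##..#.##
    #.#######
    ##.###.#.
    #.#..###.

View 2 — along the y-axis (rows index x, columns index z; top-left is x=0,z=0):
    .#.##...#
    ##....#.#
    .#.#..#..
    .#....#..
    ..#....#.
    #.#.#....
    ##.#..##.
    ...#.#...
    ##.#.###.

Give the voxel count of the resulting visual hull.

|visual hull| = 195

full grid |V| = 729
V1 x: intersect with YZ mask (58 set) -- 522 left
V2 y: intersect with XZ mask (31 set) -- 195 left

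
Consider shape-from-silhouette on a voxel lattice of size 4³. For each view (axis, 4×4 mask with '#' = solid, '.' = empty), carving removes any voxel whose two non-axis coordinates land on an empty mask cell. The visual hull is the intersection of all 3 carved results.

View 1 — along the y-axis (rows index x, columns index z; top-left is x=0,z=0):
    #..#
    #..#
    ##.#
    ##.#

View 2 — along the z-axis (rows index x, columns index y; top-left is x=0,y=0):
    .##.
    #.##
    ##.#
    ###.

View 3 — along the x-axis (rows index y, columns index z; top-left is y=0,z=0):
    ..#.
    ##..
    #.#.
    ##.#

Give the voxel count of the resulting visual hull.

voxel count = 13

full grid |V| = 64
after view 1 [y-axis, 10 of 16 cells solid] → remaining = 40
after view 2 [z-axis, 11 of 16 cells solid] → remaining = 28
after view 3 [x-axis, 8 of 16 cells solid] → remaining = 13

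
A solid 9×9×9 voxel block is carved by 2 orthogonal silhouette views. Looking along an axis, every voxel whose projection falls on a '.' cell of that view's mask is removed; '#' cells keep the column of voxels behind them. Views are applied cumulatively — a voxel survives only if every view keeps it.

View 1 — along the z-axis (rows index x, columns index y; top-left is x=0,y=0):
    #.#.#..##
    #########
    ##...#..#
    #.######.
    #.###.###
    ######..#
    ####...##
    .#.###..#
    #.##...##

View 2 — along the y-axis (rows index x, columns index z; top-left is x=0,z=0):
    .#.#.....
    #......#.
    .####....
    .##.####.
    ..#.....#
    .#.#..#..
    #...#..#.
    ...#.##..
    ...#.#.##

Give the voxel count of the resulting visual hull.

remaining voxels: 174

start: 9×9×9 = 729 voxels
step 1: project along z, AND mask (55/81) → |grid| = 495
step 2: project along y, AND mask (29/81) → |grid| = 174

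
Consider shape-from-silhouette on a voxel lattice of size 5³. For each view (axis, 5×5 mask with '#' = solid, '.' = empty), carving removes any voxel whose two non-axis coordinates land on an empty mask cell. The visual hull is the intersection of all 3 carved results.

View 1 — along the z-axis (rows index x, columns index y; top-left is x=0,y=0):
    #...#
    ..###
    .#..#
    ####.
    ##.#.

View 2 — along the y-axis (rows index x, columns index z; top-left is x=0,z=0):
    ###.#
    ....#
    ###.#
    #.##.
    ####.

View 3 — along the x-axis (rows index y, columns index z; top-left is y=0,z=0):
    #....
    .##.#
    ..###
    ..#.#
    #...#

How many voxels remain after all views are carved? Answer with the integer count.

initial block: 5^3 = 125
after view 1 [z-axis, 14 of 25 cells solid] → remaining = 70
after view 2 [y-axis, 16 of 25 cells solid] → remaining = 43
after view 3 [x-axis, 11 of 25 cells solid] → remaining = 20

20 voxels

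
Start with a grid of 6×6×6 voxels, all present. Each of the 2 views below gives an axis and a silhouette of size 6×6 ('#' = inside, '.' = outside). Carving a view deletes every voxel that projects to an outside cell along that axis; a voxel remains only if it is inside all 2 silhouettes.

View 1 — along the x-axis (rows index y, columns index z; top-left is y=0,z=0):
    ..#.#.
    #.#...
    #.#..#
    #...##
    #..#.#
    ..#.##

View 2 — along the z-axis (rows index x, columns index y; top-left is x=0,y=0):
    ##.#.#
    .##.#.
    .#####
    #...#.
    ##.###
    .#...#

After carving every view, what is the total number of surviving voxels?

start: 6×6×6 = 216 voxels
  1. axis=0 (YZ plane), |mask|=16  ⇒  voxels=96
  2. axis=2 (XY plane), |mask|=21  ⇒  voxels=55

|visual hull| = 55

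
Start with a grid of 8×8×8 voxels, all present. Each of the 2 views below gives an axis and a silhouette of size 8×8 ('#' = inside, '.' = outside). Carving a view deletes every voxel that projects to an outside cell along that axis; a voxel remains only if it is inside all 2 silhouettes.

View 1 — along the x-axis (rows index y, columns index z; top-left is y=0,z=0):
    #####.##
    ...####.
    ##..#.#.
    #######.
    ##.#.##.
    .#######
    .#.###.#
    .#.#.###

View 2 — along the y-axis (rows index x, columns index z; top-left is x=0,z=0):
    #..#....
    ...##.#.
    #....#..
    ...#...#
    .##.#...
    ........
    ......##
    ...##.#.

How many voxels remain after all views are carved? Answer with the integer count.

before carving: 512 voxels (8×8×8)
  1. axis=0 (YZ plane), |mask|=44  ⇒  voxels=352
  2. axis=1 (XZ plane), |mask|=17  ⇒  voxels=99

remaining voxels: 99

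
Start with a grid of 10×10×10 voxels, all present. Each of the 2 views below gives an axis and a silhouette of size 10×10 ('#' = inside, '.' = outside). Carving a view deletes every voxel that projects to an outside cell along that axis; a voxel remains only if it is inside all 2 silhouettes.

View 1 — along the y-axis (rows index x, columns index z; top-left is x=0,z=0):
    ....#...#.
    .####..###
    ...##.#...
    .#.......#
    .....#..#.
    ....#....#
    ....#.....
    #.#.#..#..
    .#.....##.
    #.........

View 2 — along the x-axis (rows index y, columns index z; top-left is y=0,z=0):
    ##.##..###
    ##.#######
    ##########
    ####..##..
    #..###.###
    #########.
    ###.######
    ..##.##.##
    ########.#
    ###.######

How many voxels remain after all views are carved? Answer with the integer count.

219 voxels

start: 10×10×10 = 1000 voxels
carve view 1 (along y, XZ-mask fill 27/100): 270 voxels remain
carve view 2 (along x, YZ-mask fill 81/100): 219 voxels remain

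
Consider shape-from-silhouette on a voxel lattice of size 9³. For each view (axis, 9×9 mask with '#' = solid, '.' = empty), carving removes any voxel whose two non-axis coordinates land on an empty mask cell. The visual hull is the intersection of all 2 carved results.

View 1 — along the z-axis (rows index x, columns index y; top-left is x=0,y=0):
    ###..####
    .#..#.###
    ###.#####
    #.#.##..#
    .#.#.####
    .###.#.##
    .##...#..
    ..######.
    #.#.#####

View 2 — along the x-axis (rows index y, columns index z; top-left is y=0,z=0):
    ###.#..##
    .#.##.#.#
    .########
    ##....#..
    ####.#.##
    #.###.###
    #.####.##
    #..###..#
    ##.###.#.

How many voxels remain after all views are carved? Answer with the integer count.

before carving: 729 voxels (9×9×9)
step 1: project along z, AND mask (53/81) → |grid| = 477
step 2: project along x, AND mask (54/81) → |grid| = 329

|visual hull| = 329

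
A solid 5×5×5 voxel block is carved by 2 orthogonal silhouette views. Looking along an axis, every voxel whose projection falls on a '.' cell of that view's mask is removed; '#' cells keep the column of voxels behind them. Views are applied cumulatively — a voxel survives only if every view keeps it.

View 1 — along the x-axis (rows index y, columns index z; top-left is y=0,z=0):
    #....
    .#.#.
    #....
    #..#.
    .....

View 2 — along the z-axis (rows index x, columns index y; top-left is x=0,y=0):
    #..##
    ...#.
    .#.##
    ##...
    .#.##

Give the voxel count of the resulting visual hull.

remaining voxels: 16

full grid |V| = 125
  1. axis=0 (YZ plane), |mask|=6  ⇒  voxels=30
  2. axis=2 (XY plane), |mask|=12  ⇒  voxels=16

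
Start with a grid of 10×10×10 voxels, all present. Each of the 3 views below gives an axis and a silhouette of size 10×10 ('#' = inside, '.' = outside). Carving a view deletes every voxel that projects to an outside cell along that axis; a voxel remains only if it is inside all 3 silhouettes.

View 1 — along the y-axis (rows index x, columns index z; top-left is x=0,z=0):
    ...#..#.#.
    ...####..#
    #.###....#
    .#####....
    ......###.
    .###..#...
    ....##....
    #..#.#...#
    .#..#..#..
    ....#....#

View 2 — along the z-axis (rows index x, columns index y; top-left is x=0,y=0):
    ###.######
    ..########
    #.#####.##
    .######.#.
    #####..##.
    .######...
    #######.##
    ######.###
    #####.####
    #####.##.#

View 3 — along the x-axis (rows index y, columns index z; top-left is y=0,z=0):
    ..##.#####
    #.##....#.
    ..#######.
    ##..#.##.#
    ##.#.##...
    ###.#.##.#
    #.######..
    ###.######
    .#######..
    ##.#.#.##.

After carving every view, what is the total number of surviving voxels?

remaining voxels: 181

full grid |V| = 1000
[1] y-view keeps 36 columns → grid now 360
[2] z-view keeps 80 columns → grid now 284
[3] x-view keeps 65 columns → grid now 181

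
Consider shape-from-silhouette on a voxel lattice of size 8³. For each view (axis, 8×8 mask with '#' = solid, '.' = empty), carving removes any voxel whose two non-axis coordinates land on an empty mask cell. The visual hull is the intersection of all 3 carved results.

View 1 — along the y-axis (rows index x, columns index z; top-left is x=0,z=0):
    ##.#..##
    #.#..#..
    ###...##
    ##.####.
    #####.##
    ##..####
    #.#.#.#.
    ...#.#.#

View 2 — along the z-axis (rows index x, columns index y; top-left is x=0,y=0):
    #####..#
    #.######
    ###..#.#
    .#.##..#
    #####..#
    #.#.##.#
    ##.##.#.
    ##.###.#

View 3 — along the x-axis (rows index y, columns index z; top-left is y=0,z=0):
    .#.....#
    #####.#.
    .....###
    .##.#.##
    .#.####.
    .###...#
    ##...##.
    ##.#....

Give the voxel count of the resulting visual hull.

full grid |V| = 512
step 1: project along y, AND mask (39/64) → |grid| = 312
step 2: project along z, AND mask (44/64) → |grid| = 210
step 3: project along x, AND mask (32/64) → |grid| = 107

remaining voxels: 107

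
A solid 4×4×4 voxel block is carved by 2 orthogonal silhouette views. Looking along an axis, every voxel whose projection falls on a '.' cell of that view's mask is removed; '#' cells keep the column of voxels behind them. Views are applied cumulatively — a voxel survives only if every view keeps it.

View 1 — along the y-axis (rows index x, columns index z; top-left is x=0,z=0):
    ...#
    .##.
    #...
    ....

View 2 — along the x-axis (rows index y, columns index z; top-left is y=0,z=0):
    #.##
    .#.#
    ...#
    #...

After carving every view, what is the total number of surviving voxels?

before carving: 64 voxels (4×4×4)
[1] y-view keeps 4 columns → grid now 16
[2] x-view keeps 7 columns → grid now 7

|visual hull| = 7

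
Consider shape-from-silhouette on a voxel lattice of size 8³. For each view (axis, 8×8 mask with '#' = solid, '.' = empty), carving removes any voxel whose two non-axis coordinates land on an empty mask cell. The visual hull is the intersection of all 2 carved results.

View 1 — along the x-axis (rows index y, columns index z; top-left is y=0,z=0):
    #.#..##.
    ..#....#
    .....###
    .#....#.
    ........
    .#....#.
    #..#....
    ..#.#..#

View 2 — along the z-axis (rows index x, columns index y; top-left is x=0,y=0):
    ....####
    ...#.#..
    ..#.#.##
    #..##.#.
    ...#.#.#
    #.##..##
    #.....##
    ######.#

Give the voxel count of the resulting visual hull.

initial block: 8^3 = 512
  1. axis=0 (YZ plane), |mask|=18  ⇒  voxels=144
  2. axis=2 (XY plane), |mask|=32  ⇒  voxels=73

73 voxels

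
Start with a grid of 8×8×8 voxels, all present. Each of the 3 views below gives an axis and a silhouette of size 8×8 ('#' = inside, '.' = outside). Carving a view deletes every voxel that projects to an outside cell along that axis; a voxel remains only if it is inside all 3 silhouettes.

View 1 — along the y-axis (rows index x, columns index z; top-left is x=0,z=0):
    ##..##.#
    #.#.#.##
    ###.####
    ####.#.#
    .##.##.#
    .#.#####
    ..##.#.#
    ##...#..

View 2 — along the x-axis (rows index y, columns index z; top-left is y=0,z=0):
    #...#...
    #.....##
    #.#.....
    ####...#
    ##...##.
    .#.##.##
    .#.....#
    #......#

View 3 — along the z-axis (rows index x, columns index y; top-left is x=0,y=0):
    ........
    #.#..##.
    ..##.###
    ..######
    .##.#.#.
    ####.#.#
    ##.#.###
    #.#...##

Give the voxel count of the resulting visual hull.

69 voxels

full grid |V| = 512
V1 y: intersect with XZ mask (41 set) -- 328 left
V2 x: intersect with YZ mask (25 set) -- 131 left
V3 z: intersect with XY mask (35 set) -- 69 left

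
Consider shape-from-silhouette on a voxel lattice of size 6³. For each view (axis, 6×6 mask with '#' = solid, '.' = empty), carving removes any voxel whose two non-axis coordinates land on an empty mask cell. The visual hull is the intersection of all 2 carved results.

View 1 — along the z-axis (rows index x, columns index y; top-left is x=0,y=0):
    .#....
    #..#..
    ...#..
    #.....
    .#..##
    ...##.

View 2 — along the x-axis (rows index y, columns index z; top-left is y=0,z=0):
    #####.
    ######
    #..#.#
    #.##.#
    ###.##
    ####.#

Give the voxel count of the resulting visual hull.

|visual hull| = 49

start: 6×6×6 = 216 voxels
  1. axis=2 (XY plane), |mask|=10  ⇒  voxels=60
  2. axis=0 (YZ plane), |mask|=28  ⇒  voxels=49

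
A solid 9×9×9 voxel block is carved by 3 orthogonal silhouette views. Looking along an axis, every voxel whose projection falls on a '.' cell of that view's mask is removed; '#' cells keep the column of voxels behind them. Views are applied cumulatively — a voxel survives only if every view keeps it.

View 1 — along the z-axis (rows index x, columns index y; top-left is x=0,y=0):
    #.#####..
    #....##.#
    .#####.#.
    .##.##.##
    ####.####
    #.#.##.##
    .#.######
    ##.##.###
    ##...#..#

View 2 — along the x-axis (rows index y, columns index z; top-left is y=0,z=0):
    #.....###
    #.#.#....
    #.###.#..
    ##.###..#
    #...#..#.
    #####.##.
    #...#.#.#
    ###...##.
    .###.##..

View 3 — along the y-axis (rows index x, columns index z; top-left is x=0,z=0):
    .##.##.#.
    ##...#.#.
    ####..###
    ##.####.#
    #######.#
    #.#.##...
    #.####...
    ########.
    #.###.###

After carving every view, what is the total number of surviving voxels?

voxel count = 176

initial block: 9^3 = 729
step 1: project along z, AND mask (54/81) → |grid| = 486
step 2: project along x, AND mask (42/81) → |grid| = 256
step 3: project along y, AND mask (55/81) → |grid| = 176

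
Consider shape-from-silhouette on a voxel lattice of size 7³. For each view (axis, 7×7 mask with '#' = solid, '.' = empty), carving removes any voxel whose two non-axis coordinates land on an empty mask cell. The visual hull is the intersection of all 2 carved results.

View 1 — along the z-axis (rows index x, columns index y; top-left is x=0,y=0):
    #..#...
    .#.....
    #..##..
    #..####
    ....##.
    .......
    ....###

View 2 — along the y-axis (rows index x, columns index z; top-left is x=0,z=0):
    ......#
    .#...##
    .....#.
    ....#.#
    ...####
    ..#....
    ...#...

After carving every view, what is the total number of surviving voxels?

before carving: 343 voxels (7×7×7)
carve view 1 (along z, XY-mask fill 16/49): 112 voxels remain
carve view 2 (along y, XZ-mask fill 13/49): 29 voxels remain

voxel count = 29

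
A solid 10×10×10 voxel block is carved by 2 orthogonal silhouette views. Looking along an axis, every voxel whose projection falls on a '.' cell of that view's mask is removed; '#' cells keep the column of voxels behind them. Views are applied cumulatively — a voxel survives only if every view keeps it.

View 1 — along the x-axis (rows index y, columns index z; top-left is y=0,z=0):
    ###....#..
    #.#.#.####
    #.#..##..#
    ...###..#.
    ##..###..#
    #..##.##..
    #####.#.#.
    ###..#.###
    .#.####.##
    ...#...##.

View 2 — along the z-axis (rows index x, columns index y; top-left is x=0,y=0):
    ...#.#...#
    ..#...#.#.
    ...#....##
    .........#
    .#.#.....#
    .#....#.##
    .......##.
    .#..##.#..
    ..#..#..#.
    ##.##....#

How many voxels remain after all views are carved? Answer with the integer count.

remaining voxels: 166

full grid |V| = 1000
step 1: project along x, AND mask (55/100) → |grid| = 550
step 2: project along z, AND mask (31/100) → |grid| = 166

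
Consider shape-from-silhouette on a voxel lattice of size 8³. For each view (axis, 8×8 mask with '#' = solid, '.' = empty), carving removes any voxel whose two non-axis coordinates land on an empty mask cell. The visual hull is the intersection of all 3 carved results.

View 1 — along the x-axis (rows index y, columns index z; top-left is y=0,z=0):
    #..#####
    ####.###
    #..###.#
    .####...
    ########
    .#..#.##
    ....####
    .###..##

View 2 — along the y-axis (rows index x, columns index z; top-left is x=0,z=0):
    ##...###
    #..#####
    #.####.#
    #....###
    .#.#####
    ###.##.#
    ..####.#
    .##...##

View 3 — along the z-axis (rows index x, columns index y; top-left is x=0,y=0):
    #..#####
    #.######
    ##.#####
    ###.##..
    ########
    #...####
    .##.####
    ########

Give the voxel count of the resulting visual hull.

full grid |V| = 512
  1. axis=0 (YZ plane), |mask|=43  ⇒  voxels=344
  2. axis=1 (XZ plane), |mask|=42  ⇒  voxels=231
  3. axis=2 (XY plane), |mask|=52  ⇒  voxels=189

|visual hull| = 189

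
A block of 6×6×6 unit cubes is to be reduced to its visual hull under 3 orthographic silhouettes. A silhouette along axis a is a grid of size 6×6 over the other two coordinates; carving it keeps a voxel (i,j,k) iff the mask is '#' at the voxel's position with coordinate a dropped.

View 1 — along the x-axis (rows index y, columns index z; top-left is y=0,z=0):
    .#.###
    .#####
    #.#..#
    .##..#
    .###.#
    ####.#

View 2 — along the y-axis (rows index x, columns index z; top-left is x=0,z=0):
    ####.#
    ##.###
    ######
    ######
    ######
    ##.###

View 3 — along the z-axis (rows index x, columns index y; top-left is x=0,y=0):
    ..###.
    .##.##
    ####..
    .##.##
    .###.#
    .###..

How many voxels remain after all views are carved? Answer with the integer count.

initial block: 6^3 = 216
  1. axis=0 (YZ plane), |mask|=24  ⇒  voxels=144
  2. axis=1 (XZ plane), |mask|=33  ⇒  voxels=132
  3. axis=2 (XY plane), |mask|=22  ⇒  voxels=79

remaining voxels: 79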